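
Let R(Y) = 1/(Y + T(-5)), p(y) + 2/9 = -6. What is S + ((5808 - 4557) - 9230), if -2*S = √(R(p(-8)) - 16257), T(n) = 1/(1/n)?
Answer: -7979 - I*√165838566/202 ≈ -7979.0 - 63.752*I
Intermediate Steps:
p(y) = -56/9 (p(y) = -2/9 - 6 = -56/9)
T(n) = n
R(Y) = 1/(-5 + Y) (R(Y) = 1/(Y - 5) = 1/(-5 + Y))
S = -I*√165838566/202 (S = -√(1/(-5 - 56/9) - 16257)/2 = -√(1/(-101/9) - 16257)/2 = -√(-9/101 - 16257)/2 = -I*√165838566/202 ≈ -63.752*I)
S + ((5808 - 4557) - 9230) = -I*√165838566/202 + ((5808 - 4557) - 9230) = -I*√165838566/202 + (1251 - 9230) = -I*√165838566/202 - 7979 = -7979 - I*√165838566/202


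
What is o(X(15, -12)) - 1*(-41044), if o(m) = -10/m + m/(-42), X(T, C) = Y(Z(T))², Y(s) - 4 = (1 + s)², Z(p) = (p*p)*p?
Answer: -843704007335808269706657461/272790568815240 ≈ -3.0929e+12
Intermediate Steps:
Z(p) = p³ (Z(p) = p²*p = p³)
Y(s) = 4 + (1 + s)²
X(T, C) = (4 + (1 + T³)²)²
o(m) = -10/m - m/42 (o(m) = -10/m + m*(-1/42) = -10/m - m/42)
o(X(15, -12)) - 1*(-41044) = (-10/(4 + (1 + 15³)²)² - (4 + (1 + 15³)²)²/42) - 1*(-41044) = (-10/(4 + (1 + 3375)²)² - (4 + (1 + 3375)²)²/42) + 41044 = (-10/(4 + 3376²)² - (4 + 3376²)²/42) + 41044 = (-10/(4 + 11397376)² - (4 + 11397376)²/42) + 41044 = (-10/(11397380²) - 1/42*11397380²) + 41044 = (-10/129900270864400 - 1/42*129900270864400) + 41044 = (-10*1/129900270864400 - 64950135432200/21) + 41044 = (-1/12990027086440 - 64950135432200/21) + 41044 = -843704018532224376159368021/272790568815240 + 41044 = -843704007335808269706657461/272790568815240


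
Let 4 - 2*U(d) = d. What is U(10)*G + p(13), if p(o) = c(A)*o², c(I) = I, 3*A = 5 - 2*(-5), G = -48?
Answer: 989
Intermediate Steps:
U(d) = 2 - d/2
A = 5 (A = (5 - 2*(-5))/3 = (5 + 10)/3 = (⅓)*15 = 5)
p(o) = 5*o²
U(10)*G + p(13) = (2 - ½*10)*(-48) + 5*13² = (2 - 5)*(-48) + 5*169 = -3*(-48) + 845 = 144 + 845 = 989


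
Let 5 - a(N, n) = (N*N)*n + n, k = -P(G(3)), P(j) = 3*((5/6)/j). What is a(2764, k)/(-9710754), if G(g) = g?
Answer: -38198515/58264524 ≈ -0.65561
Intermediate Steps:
P(j) = 5/(2*j) (P(j) = 3*((5*(1/6))/j) = 3*(5/(6*j)) = 5/(2*j))
k = -5/6 (k = -5/(2*3) = -1*5/6 = -5/6 ≈ -0.83333)
a(N, n) = 5 - n - n*N**2 (a(N, n) = 5 - ((N*N)*n + n) = 5 - (N**2*n + n) = 5 - (n*N**2 + n) = 5 - (n + n*N**2) = 5 + (-n - n*N**2) = 5 - n - n*N**2)
a(2764, k)/(-9710754) = (5 - 1*(-5/6) - 1*(-5/6)*2764**2)/(-9710754) = (5 + 5/6 - 1*(-5/6)*7639696)*(-1/9710754) = (5 + 5/6 + 19099240/3)*(-1/9710754) = (38198515/6)*(-1/9710754) = -38198515/58264524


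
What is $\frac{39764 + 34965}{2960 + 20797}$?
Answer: $\frac{74729}{23757} \approx 3.1456$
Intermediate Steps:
$\frac{39764 + 34965}{2960 + 20797} = \frac{74729}{23757}$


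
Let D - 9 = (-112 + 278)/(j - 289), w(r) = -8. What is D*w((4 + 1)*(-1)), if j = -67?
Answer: -6076/89 ≈ -68.270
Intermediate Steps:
D = 1519/178 (D = 9 + (-112 + 278)/(-67 - 289) = 9 + 166/(-356) = 9 + 166*(-1/356) = 9 - 83/178 = 1519/178 ≈ 8.5337)
D*w((4 + 1)*(-1)) = (1519/178)*(-8) = -6076/89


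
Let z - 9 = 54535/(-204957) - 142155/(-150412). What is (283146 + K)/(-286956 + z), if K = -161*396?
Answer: -6763353227186760/8845978968973033 ≈ -0.76457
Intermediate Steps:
z = 298384874471/30827992284 (z = 9 + (54535/(-204957) - 142155/(-150412)) = 9 + (54535*(-1/204957) - 142155*(-1/150412)) = 9 + (-54535/204957 + 142155/150412) = 9 + 20932943915/30827992284 = 298384874471/30827992284 ≈ 9.6790)
K = -63756
(283146 + K)/(-286956 + z) = (283146 - 63756)/(-286956 + 298384874471/30827992284) = 219390/(-8845978968973033/30827992284) = 219390*(-30827992284/8845978968973033) = -6763353227186760/8845978968973033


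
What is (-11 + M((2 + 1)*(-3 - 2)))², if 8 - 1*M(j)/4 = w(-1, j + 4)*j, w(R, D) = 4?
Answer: 68121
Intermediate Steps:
M(j) = 32 - 16*j
(-11 + M((2 + 1)*(-3 - 2)))² = (-11 + (32 - 16*(2 + 1)*(-3 - 2)))² = (-11 + (32 - 48*(-5)))² = (-11 + (32 - 16*(-15)))² = (-11 + (32 + 240))² = (-11 + 272)² = 261² = 68121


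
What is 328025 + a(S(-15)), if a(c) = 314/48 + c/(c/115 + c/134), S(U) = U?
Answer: 217854037/664 ≈ 3.2809e+5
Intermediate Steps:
a(c) = 45437/664 (a(c) = 314*(1/48) + c/(c*(1/115) + c*(1/134)) = 157/24 + c/(c/115 + c/134) = 157/24 + c/((249*c/15410)) = 157/24 + c*(15410/(249*c)) = 157/24 + 15410/249 = 45437/664)
328025 + a(S(-15)) = 328025 + 45437/664 = 217854037/664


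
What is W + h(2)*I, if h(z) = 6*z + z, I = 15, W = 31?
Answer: 241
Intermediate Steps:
h(z) = 7*z
W + h(2)*I = 31 + (7*2)*15 = 31 + 14*15 = 31 + 210 = 241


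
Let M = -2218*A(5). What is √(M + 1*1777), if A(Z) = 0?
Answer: √1777 ≈ 42.154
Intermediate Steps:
M = 0 (M = -2218*0 = 0)
√(M + 1*1777) = √(0 + 1*1777) = √(0 + 1777) = √1777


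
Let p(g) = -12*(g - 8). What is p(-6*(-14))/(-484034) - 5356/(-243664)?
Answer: 351838459/14742707572 ≈ 0.023865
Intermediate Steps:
p(g) = 96 - 12*g (p(g) = -12*(-8 + g) = 96 - 12*g)
p(-6*(-14))/(-484034) - 5356/(-243664) = (96 - (-72)*(-14))/(-484034) - 5356/(-243664) = (96 - 12*84)*(-1/484034) - 5356*(-1/243664) = (96 - 1008)*(-1/484034) + 1339/60916 = -912*(-1/484034) + 1339/60916 = 456/242017 + 1339/60916 = 351838459/14742707572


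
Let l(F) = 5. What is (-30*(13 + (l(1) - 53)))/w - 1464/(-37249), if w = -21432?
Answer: -1289167/133053428 ≈ -0.0096891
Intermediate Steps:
(-30*(13 + (l(1) - 53)))/w - 1464/(-37249) = -30*(13 + (5 - 53))/(-21432) - 1464/(-37249) = -30*(13 - 48)*(-1/21432) - 1464*(-1/37249) = -30*(-35)*(-1/21432) + 1464/37249 = 1050*(-1/21432) + 1464/37249 = -175/3572 + 1464/37249 = -1289167/133053428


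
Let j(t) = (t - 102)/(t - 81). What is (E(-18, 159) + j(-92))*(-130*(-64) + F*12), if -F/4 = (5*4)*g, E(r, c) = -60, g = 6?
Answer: -26076160/173 ≈ -1.5073e+5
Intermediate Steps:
F = -480 (F = -4*5*4*6 = -80*6 = -4*120 = -480)
j(t) = (-102 + t)/(-81 + t)
(E(-18, 159) + j(-92))*(-130*(-64) + F*12) = (-60 + (-102 - 92)/(-81 - 92))*(-130*(-64) - 480*12) = (-60 - 194/(-173))*(8320 - 5760) = (-60 - 1/173*(-194))*2560 = (-60 + 194/173)*2560 = -10186/173*2560 = -26076160/173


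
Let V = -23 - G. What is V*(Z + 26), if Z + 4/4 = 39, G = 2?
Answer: -1600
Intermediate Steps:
Z = 38 (Z = -1 + 39 = 38)
V = -25 (V = -23 - 1*2 = -23 - 2 = -25)
V*(Z + 26) = -25*(38 + 26) = -25*64 = -1600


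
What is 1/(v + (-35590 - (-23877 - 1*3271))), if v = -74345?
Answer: -1/82787 ≈ -1.2079e-5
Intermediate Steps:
1/(v + (-35590 - (-23877 - 1*3271))) = 1/(-74345 + (-35590 - (-23877 - 1*3271))) = 1/(-74345 + (-35590 - (-23877 - 3271))) = 1/(-74345 + (-35590 - 1*(-27148))) = 1/(-74345 + (-35590 + 27148)) = 1/(-74345 - 8442) = 1/(-82787) = -1/82787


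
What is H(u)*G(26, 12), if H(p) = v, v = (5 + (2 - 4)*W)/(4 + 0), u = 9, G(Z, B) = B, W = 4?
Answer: -9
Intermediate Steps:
v = -3/4 (v = (5 + (2 - 4)*4)/(4 + 0) = (5 - 2*4)/4 = (5 - 8)*(1/4) = -3*1/4 = -3/4 ≈ -0.75000)
H(p) = -3/4
H(u)*G(26, 12) = -3/4*12 = -9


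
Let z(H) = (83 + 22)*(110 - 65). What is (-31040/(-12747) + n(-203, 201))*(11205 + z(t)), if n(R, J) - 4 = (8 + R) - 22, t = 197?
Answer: -14252417010/4249 ≈ -3.3543e+6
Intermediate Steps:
n(R, J) = -10 + R (n(R, J) = 4 + ((8 + R) - 22) = 4 + (-14 + R) = -10 + R)
z(H) = 4725 (z(H) = 105*45 = 4725)
(-31040/(-12747) + n(-203, 201))*(11205 + z(t)) = (-31040/(-12747) + (-10 - 203))*(11205 + 4725) = (-31040*(-1/12747) - 213)*15930 = (31040/12747 - 213)*15930 = -2684071/12747*15930 = -14252417010/4249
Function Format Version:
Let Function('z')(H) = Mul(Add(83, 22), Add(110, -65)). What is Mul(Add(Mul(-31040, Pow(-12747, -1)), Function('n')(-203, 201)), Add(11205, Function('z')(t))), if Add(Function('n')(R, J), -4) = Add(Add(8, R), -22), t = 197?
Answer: Rational(-14252417010, 4249) ≈ -3.3543e+6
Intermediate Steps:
Function('n')(R, J) = Add(-10, R) (Function('n')(R, J) = Add(4, Add(Add(8, R), -22)) = Add(4, Add(-14, R)) = Add(-10, R))
Function('z')(H) = 4725 (Function('z')(H) = Mul(105, 45) = 4725)
Mul(Add(Mul(-31040, Pow(-12747, -1)), Function('n')(-203, 201)), Add(11205, Function('z')(t))) = Mul(Add(Mul(-31040, Pow(-12747, -1)), Add(-10, -203)), Add(11205, 4725)) = Mul(Add(Mul(-31040, Rational(-1, 12747)), -213), 15930) = Mul(Add(Rational(31040, 12747), -213), 15930) = Mul(Rational(-2684071, 12747), 15930) = Rational(-14252417010, 4249)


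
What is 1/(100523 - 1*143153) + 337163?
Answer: 14373258689/42630 ≈ 3.3716e+5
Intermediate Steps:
1/(100523 - 1*143153) + 337163 = 1/(100523 - 143153) + 337163 = 1/(-42630) + 337163 = -1/42630 + 337163 = 14373258689/42630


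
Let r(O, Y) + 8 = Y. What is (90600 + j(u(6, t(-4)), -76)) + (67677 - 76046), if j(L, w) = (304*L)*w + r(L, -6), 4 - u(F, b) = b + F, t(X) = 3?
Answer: 197737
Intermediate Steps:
u(F, b) = 4 - F - b (u(F, b) = 4 - (b + F) = 4 - (F + b) = 4 + (-F - b) = 4 - F - b)
r(O, Y) = -8 + Y
j(L, w) = -14 + 304*L*w (j(L, w) = (304*L)*w + (-8 - 6) = 304*L*w - 14 = -14 + 304*L*w)
(90600 + j(u(6, t(-4)), -76)) + (67677 - 76046) = (90600 + (-14 + 304*(4 - 1*6 - 1*3)*(-76))) + (67677 - 76046) = (90600 + (-14 + 304*(4 - 6 - 3)*(-76))) - 8369 = (90600 + (-14 + 304*(-5)*(-76))) - 8369 = (90600 + (-14 + 115520)) - 8369 = (90600 + 115506) - 8369 = 206106 - 8369 = 197737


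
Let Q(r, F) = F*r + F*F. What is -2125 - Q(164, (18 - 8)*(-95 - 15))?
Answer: -1031725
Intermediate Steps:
Q(r, F) = F**2 + F*r (Q(r, F) = F*r + F**2 = F**2 + F*r)
-2125 - Q(164, (18 - 8)*(-95 - 15)) = -2125 - (18 - 8)*(-95 - 15)*((18 - 8)*(-95 - 15) + 164) = -2125 - 10*(-110)*(10*(-110) + 164) = -2125 - (-1100)*(-1100 + 164) = -2125 - (-1100)*(-936) = -2125 - 1*1029600 = -2125 - 1029600 = -1031725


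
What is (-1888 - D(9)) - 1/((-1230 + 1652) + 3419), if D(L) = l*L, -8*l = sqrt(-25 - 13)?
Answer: -7251809/3841 + 9*I*sqrt(38)/8 ≈ -1888.0 + 6.935*I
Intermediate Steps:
l = -I*sqrt(38)/8 (l = -sqrt(-25 - 13)/8 = -I*sqrt(38)/8 ≈ -0.77055*I)
D(L) = -I*L*sqrt(38)/8 (D(L) = (-I*sqrt(38)/8)*L = -I*L*sqrt(38)/8)
(-1888 - D(9)) - 1/((-1230 + 1652) + 3419) = (-1888 - (-1)*I*9*sqrt(38)/8) - 1/((-1230 + 1652) + 3419) = (-1888 - (-9)*I*sqrt(38)/8) - 1/(422 + 3419) = (-1888 + 9*I*sqrt(38)/8) - 1/3841 = -7251809/3841 + 9*I*sqrt(38)/8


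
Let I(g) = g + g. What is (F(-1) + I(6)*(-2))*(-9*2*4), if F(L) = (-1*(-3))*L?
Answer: 1944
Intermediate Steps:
I(g) = 2*g
F(L) = 3*L
(F(-1) + I(6)*(-2))*(-9*2*4) = (3*(-1) + (2*6)*(-2))*(-9*2*4) = (-3 + 12*(-2))*(-18*4) = (-3 - 24)*(-72) = -27*(-72) = 1944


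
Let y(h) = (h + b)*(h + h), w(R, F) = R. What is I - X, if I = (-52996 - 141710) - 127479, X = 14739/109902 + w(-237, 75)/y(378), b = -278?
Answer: -148716919110757/461588400 ≈ -3.2219e+5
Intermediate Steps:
y(h) = 2*h*(-278 + h) (y(h) = (h - 278)*(h + h) = (-278 + h)*(2*h) = 2*h*(-278 + h))
X = 60456757/461588400 (X = 14739/109902 - 237*1/(756*(-278 + 378)) = 14739*(1/109902) - 237/(2*378*100) = 4913/36634 - 237/75600 = 4913/36634 - 237*1/75600 = 4913/36634 - 79/25200 = 60456757/461588400 ≈ 0.13098)
I = -322185 (I = -194706 - 127479 = -322185)
I - X = -322185 - 1*60456757/461588400 = -322185 - 60456757/461588400 = -148716919110757/461588400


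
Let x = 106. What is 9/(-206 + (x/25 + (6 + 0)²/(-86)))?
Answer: -9675/217342 ≈ -0.044515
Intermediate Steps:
9/(-206 + (x/25 + (6 + 0)²/(-86))) = 9/(-206 + (106/25 + (6 + 0)²/(-86))) = 9/(-206 + (106*(1/25) + 6²*(-1/86))) = 9/(-206 + (106/25 + 36*(-1/86))) = 9/(-206 + (106/25 - 18/43)) = 9/(-206 + 4108/1075) = 9/(-217342/1075) = -1075/217342*9 = -9675/217342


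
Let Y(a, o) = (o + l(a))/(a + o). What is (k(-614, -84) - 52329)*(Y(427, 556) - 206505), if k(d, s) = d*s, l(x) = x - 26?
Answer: 152854073874/983 ≈ 1.5550e+8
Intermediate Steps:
l(x) = -26 + x
Y(a, o) = (-26 + a + o)/(a + o) (Y(a, o) = (o + (-26 + a))/(a + o) = (-26 + a + o)/(a + o))
(k(-614, -84) - 52329)*(Y(427, 556) - 206505) = (-614*(-84) - 52329)*((-26 + 427 + 556)/(427 + 556) - 206505) = (51576 - 52329)*(957/983 - 206505) = -753*((1/983)*957 - 206505) = -753*(957/983 - 206505) = -753*(-202993458/983) = 152854073874/983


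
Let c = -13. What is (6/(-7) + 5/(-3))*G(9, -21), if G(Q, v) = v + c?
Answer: 1802/21 ≈ 85.810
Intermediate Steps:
G(Q, v) = -13 + v (G(Q, v) = v - 13 = -13 + v)
(6/(-7) + 5/(-3))*G(9, -21) = (6/(-7) + 5/(-3))*(-13 - 21) = (6*(-1/7) + 5*(-1/3))*(-34) = (-6/7 - 5/3)*(-34) = -53/21*(-34) = 1802/21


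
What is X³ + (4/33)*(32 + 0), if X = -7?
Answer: -11191/33 ≈ -339.12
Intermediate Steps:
X³ + (4/33)*(32 + 0) = (-7)³ + (4/33)*(32 + 0) = -343 + (4*(1/33))*32 = -343 + (4/33)*32 = -343 + 128/33 = -11191/33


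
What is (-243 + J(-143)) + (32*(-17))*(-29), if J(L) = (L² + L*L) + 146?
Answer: 56577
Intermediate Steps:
J(L) = 146 + 2*L² (J(L) = (L² + L²) + 146 = 2*L² + 146 = 146 + 2*L²)
(-243 + J(-143)) + (32*(-17))*(-29) = (-243 + (146 + 2*(-143)²)) + (32*(-17))*(-29) = (-243 + (146 + 2*20449)) - 544*(-29) = (-243 + (146 + 40898)) + 15776 = (-243 + 41044) + 15776 = 40801 + 15776 = 56577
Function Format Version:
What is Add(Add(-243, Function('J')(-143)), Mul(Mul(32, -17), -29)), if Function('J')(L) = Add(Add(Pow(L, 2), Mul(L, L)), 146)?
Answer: 56577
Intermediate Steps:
Function('J')(L) = Add(146, Mul(2, Pow(L, 2))) (Function('J')(L) = Add(Add(Pow(L, 2), Pow(L, 2)), 146) = Add(Mul(2, Pow(L, 2)), 146) = Add(146, Mul(2, Pow(L, 2))))
Add(Add(-243, Function('J')(-143)), Mul(Mul(32, -17), -29)) = Add(Add(-243, Add(146, Mul(2, Pow(-143, 2)))), Mul(Mul(32, -17), -29)) = Add(Add(-243, Add(146, Mul(2, 20449))), Mul(-544, -29)) = Add(Add(-243, Add(146, 40898)), 15776) = Add(Add(-243, 41044), 15776) = Add(40801, 15776) = 56577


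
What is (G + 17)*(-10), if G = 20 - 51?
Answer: 140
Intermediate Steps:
G = -31
(G + 17)*(-10) = (-31 + 17)*(-10) = -14*(-10) = 140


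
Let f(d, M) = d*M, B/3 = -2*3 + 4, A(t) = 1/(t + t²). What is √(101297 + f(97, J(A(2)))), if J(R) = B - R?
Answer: √3625158/6 ≈ 317.33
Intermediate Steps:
B = -6 (B = 3*(-2*3 + 4) = 3*(-6 + 4) = 3*(-2) = -6)
J(R) = -6 - R
f(d, M) = M*d
√(101297 + f(97, J(A(2)))) = √(101297 + (-6 - 1/(2*(1 + 2)))*97) = √(101297 + (-6 - 1/(2*3))*97) = √(101297 + (-6 - 1*⅙)*97) = √(101297 + (-6 - ⅙)*97) = √(101297 - 37/6*97) = √(101297 - 3589/6) = √(604193/6) = √3625158/6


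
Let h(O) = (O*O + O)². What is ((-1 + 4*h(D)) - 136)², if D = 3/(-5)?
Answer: 7307001361/390625 ≈ 18706.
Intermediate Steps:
D = -⅗ (D = 3*(-⅕) = -⅗ ≈ -0.60000)
h(O) = (O + O²)² (h(O) = (O² + O)² = (O + O²)²)
((-1 + 4*h(D)) - 136)² = ((-1 + 4*((-⅗)²*(1 - ⅗)²)) - 136)² = ((-1 + 4*(9*(⅖)²/25)) - 136)² = ((-1 + 4*((9/25)*(4/25))) - 136)² = ((-1 + 4*(36/625)) - 136)² = ((-1 + 144/625) - 136)² = (-481/625 - 136)² = (-85481/625)² = 7307001361/390625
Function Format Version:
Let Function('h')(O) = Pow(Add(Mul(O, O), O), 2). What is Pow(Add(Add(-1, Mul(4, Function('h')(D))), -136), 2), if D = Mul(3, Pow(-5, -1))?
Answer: Rational(7307001361, 390625) ≈ 18706.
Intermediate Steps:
D = Rational(-3, 5) (D = Mul(3, Rational(-1, 5)) = Rational(-3, 5) ≈ -0.60000)
Function('h')(O) = Pow(Add(O, Pow(O, 2)), 2) (Function('h')(O) = Pow(Add(Pow(O, 2), O), 2) = Pow(Add(O, Pow(O, 2)), 2))
Pow(Add(Add(-1, Mul(4, Function('h')(D))), -136), 2) = Pow(Add(Add(-1, Mul(4, Mul(Pow(Rational(-3, 5), 2), Pow(Add(1, Rational(-3, 5)), 2)))), -136), 2) = Pow(Add(Add(-1, Mul(4, Mul(Rational(9, 25), Pow(Rational(2, 5), 2)))), -136), 2) = Pow(Add(Add(-1, Mul(4, Mul(Rational(9, 25), Rational(4, 25)))), -136), 2) = Pow(Add(Add(-1, Mul(4, Rational(36, 625))), -136), 2) = Pow(Add(Add(-1, Rational(144, 625)), -136), 2) = Pow(Add(Rational(-481, 625), -136), 2) = Pow(Rational(-85481, 625), 2) = Rational(7307001361, 390625)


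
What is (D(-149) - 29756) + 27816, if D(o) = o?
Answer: -2089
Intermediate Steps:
(D(-149) - 29756) + 27816 = (-149 - 29756) + 27816 = -29905 + 27816 = -2089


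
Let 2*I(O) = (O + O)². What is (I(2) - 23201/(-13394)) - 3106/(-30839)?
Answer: 4061557931/413057566 ≈ 9.8329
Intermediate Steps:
I(O) = 2*O² (I(O) = (O + O)²/2 = (2*O)²/2 = (4*O²)/2 = 2*O²)
(I(2) - 23201/(-13394)) - 3106/(-30839) = (2*2² - 23201/(-13394)) - 3106/(-30839) = (2*4 - 23201*(-1/13394)) - 3106*(-1/30839) = (8 + 23201/13394) + 3106/30839 = 130353/13394 + 3106/30839 = 4061557931/413057566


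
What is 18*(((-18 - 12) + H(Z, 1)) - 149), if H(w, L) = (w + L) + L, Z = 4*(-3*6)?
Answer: -4482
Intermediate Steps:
Z = -72 (Z = 4*(-18) = -72)
H(w, L) = w + 2*L (H(w, L) = (L + w) + L = w + 2*L)
18*(((-18 - 12) + H(Z, 1)) - 149) = 18*(((-18 - 12) + (-72 + 2*1)) - 149) = 18*((-30 + (-72 + 2)) - 149) = 18*((-30 - 70) - 149) = 18*(-100 - 149) = 18*(-249) = -4482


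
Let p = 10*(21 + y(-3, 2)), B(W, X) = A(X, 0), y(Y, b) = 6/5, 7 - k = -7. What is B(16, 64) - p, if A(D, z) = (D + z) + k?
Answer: -144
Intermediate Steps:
k = 14 (k = 7 - 1*(-7) = 7 + 7 = 14)
y(Y, b) = 6/5 (y(Y, b) = 6*(1/5) = 6/5)
A(D, z) = 14 + D + z (A(D, z) = (D + z) + 14 = 14 + D + z)
B(W, X) = 14 + X (B(W, X) = 14 + X + 0 = 14 + X)
p = 222 (p = 10*(21 + 6/5) = 10*(111/5) = 222)
B(16, 64) - p = (14 + 64) - 1*222 = 78 - 222 = -144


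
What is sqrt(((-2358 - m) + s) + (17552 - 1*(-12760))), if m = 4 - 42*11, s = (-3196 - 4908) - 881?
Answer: sqrt(19427) ≈ 139.38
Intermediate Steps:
s = -8985 (s = -8104 - 881 = -8985)
m = -458 (m = 4 - 462 = -458)
sqrt(((-2358 - m) + s) + (17552 - 1*(-12760))) = sqrt(((-2358 - 1*(-458)) - 8985) + (17552 - 1*(-12760))) = sqrt(((-2358 + 458) - 8985) + (17552 + 12760)) = sqrt((-1900 - 8985) + 30312) = sqrt(-10885 + 30312) = sqrt(19427)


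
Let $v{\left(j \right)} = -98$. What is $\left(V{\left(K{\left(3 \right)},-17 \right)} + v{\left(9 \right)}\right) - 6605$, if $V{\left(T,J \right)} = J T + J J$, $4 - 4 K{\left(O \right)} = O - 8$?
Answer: $- \frac{25809}{4} \approx -6452.3$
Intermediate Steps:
$K{\left(O \right)} = 3 - \frac{O}{4}$ ($K{\left(O \right)} = 1 - \frac{O - 8}{4} = 1 - \frac{-8 + O}{4} = 1 - \left(-2 + \frac{O}{4}\right) = 3 - \frac{O}{4}$)
$V{\left(T,J \right)} = J^{2} + J T$ ($V{\left(T,J \right)} = J T + J^{2} = J^{2} + J T$)
$\left(V{\left(K{\left(3 \right)},-17 \right)} + v{\left(9 \right)}\right) - 6605 = \left(- 17 \left(-17 + \left(3 - \frac{3}{4}\right)\right) - 98\right) - 6605 = \left(- 17 \left(-17 + \frac{9}{4}\right) - 98\right) - 6605 = \left(\left(-17\right) \left(- \frac{59}{4}\right) - 98\right) - 6605 = \left(\frac{1003}{4} - 98\right) - 6605 = \frac{611}{4} - 6605 = - \frac{25809}{4}$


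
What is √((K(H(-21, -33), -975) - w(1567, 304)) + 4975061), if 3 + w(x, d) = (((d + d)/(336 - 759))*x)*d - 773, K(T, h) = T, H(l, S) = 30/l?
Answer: √5514326669215/987 ≈ 2379.2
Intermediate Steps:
w(x, d) = -776 - 2*x*d²/423 (w(x, d) = -3 + ((((d + d)/(336 - 759))*x)*d - 773) = -3 + ((((2*d)/(-423))*x)*d - 773) = -3 + ((((2*d)*(-1/423))*x)*d - 773) = -3 + (((-2*d/423)*x)*d - 773) = -3 + ((-2*d*x/423)*d - 773) = -3 + (-2*x*d²/423 - 773) = -3 + (-773 - 2*x*d²/423) = -776 - 2*x*d²/423)
√((K(H(-21, -33), -975) - w(1567, 304)) + 4975061) = √((30/(-21) - (-776 - 2/423*1567*304²)) + 4975061) = √((30*(-1/21) - (-776 - 2/423*1567*92416)) + 4975061) = √((-10/7 - (-776 - 289631744/423)) + 4975061) = √((-10/7 - 1*(-289959992/423)) + 4975061) = √((-10/7 + 289959992/423) + 4975061) = √(2029715714/2961 + 4975061) = √(16760871335/2961) = √5514326669215/987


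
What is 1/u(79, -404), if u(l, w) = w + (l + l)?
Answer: -1/246 ≈ -0.0040650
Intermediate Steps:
u(l, w) = w + 2*l
1/u(79, -404) = 1/(-404 + 2*79) = 1/(-404 + 158) = 1/(-246) = -1/246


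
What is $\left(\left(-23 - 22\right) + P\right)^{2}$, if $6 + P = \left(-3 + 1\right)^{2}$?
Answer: $2209$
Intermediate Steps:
$P = -2$ ($P = -6 + \left(-3 + 1\right)^{2} = -6 + \left(-2\right)^{2} = -6 + 4 = -2$)
$\left(\left(-23 - 22\right) + P\right)^{2} = \left(\left(-23 - 22\right) - 2\right)^{2} = \left(-45 - 2\right)^{2} = \left(-47\right)^{2} = 2209$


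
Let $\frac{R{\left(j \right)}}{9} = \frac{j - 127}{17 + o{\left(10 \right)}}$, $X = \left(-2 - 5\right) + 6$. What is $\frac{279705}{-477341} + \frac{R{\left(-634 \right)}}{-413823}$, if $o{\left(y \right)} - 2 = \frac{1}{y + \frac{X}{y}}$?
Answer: $- \frac{72852163802058}{124512696219971} \approx -0.5851$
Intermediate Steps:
$X = -1$ ($X = \left(-2 - 5\right) + 6 = -7 + 6 = -1$)
$o{\left(y \right)} = 2 + \frac{1}{y - \frac{1}{y}}$
$R{\left(j \right)} = - \frac{113157}{1891} + \frac{891 j}{1891}$ ($R{\left(j \right)} = 9 \frac{j - 127}{17 + \frac{-2 + 10 + 2 \cdot 10^{2}}{-1 + 10^{2}}} = 9 \frac{-127 + j}{17 + \frac{-2 + 10 + 2 \cdot 100}{-1 + 100}} = 9 \frac{-127 + j}{17 + \frac{-2 + 10 + 200}{99}} = 9 \frac{-127 + j}{17 + \frac{1}{99} \cdot 208} = 9 \frac{-127 + j}{17 + \frac{208}{99}} = 9 \frac{-127 + j}{\frac{1891}{99}} = 9 \left(-127 + j\right) \frac{99}{1891} = 9 \left(- \frac{12573}{1891} + \frac{99 j}{1891}\right) = - \frac{113157}{1891} + \frac{891 j}{1891}$)
$\frac{279705}{-477341} + \frac{R{\left(-634 \right)}}{-413823} = \frac{279705}{-477341} + \frac{- \frac{113157}{1891} + \frac{891}{1891} \left(-634\right)}{-413823} = 279705 \left(- \frac{1}{477341}\right) + \left(- \frac{113157}{1891} - \frac{564894}{1891}\right) \left(- \frac{1}{413823}\right) = - \frac{279705}{477341} - - \frac{226017}{260846431} = - \frac{279705}{477341} + \frac{226017}{260846431} = - \frac{72852163802058}{124512696219971}$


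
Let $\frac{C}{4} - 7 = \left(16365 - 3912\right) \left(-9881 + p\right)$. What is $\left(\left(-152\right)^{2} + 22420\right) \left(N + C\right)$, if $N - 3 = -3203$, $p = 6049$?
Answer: $-8689746584144$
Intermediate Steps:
$N = -3200$ ($N = 3 - 3203 = -3200$)
$C = -190879556$ ($C = 28 + 4 \left(16365 - 3912\right) \left(-9881 + 6049\right) = 28 + 4 \cdot 12453 \left(-3832\right) = 28 + 4 \left(-47719896\right) = 28 - 190879584 = -190879556$)
$\left(\left(-152\right)^{2} + 22420\right) \left(N + C\right) = \left(\left(-152\right)^{2} + 22420\right) \left(-3200 - 190879556\right) = \left(23104 + 22420\right) \left(-190882756\right) = 45524 \left(-190882756\right) = -8689746584144$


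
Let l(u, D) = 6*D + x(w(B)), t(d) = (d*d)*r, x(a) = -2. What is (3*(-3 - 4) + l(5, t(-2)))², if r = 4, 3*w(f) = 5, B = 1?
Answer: 5329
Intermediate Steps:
w(f) = 5/3 (w(f) = (⅓)*5 = 5/3)
t(d) = 4*d² (t(d) = (d*d)*4 = d²*4 = 4*d²)
l(u, D) = -2 + 6*D (l(u, D) = 6*D - 2 = -2 + 6*D)
(3*(-3 - 4) + l(5, t(-2)))² = (3*(-3 - 4) + (-2 + 6*(4*(-2)²)))² = (3*(-7) + (-2 + 6*(4*4)))² = (-21 + (-2 + 6*16))² = (-21 + (-2 + 96))² = (-21 + 94)² = 73² = 5329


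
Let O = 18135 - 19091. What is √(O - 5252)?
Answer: 8*I*√97 ≈ 78.791*I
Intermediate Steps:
O = -956
√(O - 5252) = √(-956 - 5252) = √(-6208) = 8*I*√97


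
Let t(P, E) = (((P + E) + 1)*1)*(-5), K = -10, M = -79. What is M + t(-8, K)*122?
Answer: 10291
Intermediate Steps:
t(P, E) = -5 - 5*E - 5*P (t(P, E) = (((E + P) + 1)*1)*(-5) = ((1 + E + P)*1)*(-5) = (1 + E + P)*(-5) = -5 - 5*E - 5*P)
M + t(-8, K)*122 = -79 + (-5 - 5*(-10) - 5*(-8))*122 = -79 + (-5 + 50 + 40)*122 = -79 + 85*122 = -79 + 10370 = 10291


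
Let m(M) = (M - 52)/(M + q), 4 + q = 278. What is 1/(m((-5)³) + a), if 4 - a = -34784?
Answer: 149/5183235 ≈ 2.8747e-5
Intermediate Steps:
q = 274 (q = -4 + 278 = 274)
a = 34788 (a = 4 - 1*(-34784) = 4 + 34784 = 34788)
m(M) = (-52 + M)/(274 + M) (m(M) = (M - 52)/(M + 274) = (-52 + M)/(274 + M))
1/(m((-5)³) + a) = 1/((-52 + (-5)³)/(274 + (-5)³) + 34788) = 1/((-52 - 125)/(274 - 125) + 34788) = 1/(-177/149 + 34788) = 1/(5183235/149) = 149/5183235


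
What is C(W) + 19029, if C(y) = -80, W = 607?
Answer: 18949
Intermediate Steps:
C(W) + 19029 = -80 + 19029 = 18949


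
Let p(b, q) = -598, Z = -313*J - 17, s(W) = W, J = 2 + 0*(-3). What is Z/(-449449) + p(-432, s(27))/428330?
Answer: 474692/13750892155 ≈ 3.4521e-5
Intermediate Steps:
J = 2 (J = 2 + 0 = 2)
Z = -643 (Z = -313*2 - 17 = -626 - 17 = -643)
Z/(-449449) + p(-432, s(27))/428330 = -643/(-449449) - 598/428330 = -643*(-1/449449) - 598*1/428330 = 643/449449 - 299/214165 = 474692/13750892155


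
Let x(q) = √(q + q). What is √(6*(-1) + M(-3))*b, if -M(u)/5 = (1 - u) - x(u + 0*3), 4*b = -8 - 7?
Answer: -15*√(-26 + 5*I*√6)/4 ≈ -4.3894 - 19.619*I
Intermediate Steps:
x(q) = √2*√q (x(q) = √(2*q) = √2*√q)
b = -15/4 (b = (-8 - 7)/4 = (¼)*(-15) = -15/4 ≈ -3.7500)
M(u) = -5 + 5*u + 5*√2*√u (M(u) = -5*((1 - u) - √2*√(u + 0*3)) = -5*((1 - u) - √2*√(u + 0)) = -5*((1 - u) - √2*√u) = -5*(1 - u - √2*√u) = -5 + 5*u + 5*√2*√u)
√(6*(-1) + M(-3))*b = √(6*(-1) + (-5 + 5*(-3) + 5*√2*√(-3)))*(-15/4) = √(-6 + (-5 - 15 + 5*√2*(I*√3)))*(-15/4) = √(-6 + (-5 - 15 + 5*I*√6))*(-15/4) = √(-6 + (-20 + 5*I*√6))*(-15/4) = √(-26 + 5*I*√6)*(-15/4) = -15*√(-26 + 5*I*√6)/4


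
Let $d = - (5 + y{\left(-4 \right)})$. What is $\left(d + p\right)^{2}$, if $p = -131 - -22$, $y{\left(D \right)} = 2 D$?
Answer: $11236$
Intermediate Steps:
$d = 3$ ($d = - (5 + 2 \left(-4\right)) = - (5 - 8) = \left(-1\right) \left(-3\right) = 3$)
$p = -109$ ($p = -131 + 22 = -109$)
$\left(d + p\right)^{2} = \left(3 - 109\right)^{2} = \left(-106\right)^{2} = 11236$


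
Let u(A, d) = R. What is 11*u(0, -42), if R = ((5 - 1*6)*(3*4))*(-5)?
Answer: 660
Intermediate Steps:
R = 60 (R = ((5 - 6)*12)*(-5) = -1*12*(-5) = -12*(-5) = 60)
u(A, d) = 60
11*u(0, -42) = 11*60 = 660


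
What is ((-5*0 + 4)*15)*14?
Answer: 840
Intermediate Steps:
((-5*0 + 4)*15)*14 = ((0 + 4)*15)*14 = (4*15)*14 = 60*14 = 840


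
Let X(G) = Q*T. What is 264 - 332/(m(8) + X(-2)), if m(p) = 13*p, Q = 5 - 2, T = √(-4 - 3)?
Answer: 2837528/10879 + 996*I*√7/10879 ≈ 260.83 + 0.24223*I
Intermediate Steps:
T = I*√7 (T = √(-7) = I*√7 ≈ 2.6458*I)
Q = 3
X(G) = 3*I*√7 (X(G) = 3*(I*√7) = 3*I*√7)
264 - 332/(m(8) + X(-2)) = 264 - 332/(13*8 + 3*I*√7) = 264 - 332/(104 + 3*I*√7)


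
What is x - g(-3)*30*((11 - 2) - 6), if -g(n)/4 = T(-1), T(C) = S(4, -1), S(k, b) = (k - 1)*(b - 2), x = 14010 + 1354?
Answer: 12124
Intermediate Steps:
x = 15364
S(k, b) = (-1 + k)*(-2 + b)
T(C) = -9 (T(C) = 2 - 1*(-1) - 2*4 - 1*4 = 2 + 1 - 8 - 4 = -9)
g(n) = 36 (g(n) = -4*(-9) = 36)
x - g(-3)*30*((11 - 2) - 6) = 15364 - 36*30*((11 - 2) - 6) = 15364 - 1080*(9 - 6) = 15364 - 1080*3 = 15364 - 1*3240 = 15364 - 3240 = 12124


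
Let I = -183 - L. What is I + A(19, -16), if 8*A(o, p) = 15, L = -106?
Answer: -601/8 ≈ -75.125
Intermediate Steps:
A(o, p) = 15/8 (A(o, p) = (⅛)*15 = 15/8)
I = -77 (I = -183 - 1*(-106) = -183 + 106 = -77)
I + A(19, -16) = -77 + 15/8 = -601/8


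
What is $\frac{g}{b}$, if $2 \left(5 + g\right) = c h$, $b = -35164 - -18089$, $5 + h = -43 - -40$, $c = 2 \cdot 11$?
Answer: $\frac{93}{17075} \approx 0.0054466$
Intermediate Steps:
$c = 22$
$h = -8$ ($h = -5 - 3 = -8$)
$b = -17075$ ($b = -35164 + 18089 = -17075$)
$g = -93$ ($g = -5 + \frac{22 \left(-8\right)}{2} = -5 + \frac{1}{2} \left(-176\right) = -5 - 88 = -93$)
$\frac{g}{b} = - \frac{93}{-17075} = \left(-93\right) \left(- \frac{1}{17075}\right) = \frac{93}{17075}$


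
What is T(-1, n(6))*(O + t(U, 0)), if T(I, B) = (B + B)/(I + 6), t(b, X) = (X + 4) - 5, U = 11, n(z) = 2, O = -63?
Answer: -256/5 ≈ -51.200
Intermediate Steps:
t(b, X) = -1 + X (t(b, X) = (4 + X) - 5 = -1 + X)
T(I, B) = 2*B/(6 + I) (T(I, B) = (2*B)/(6 + I) = 2*B/(6 + I))
T(-1, n(6))*(O + t(U, 0)) = (2*2/(6 - 1))*(-63 + (-1 + 0)) = (2*2/5)*(-63 - 1) = (2*2*(⅕))*(-64) = (⅘)*(-64) = -256/5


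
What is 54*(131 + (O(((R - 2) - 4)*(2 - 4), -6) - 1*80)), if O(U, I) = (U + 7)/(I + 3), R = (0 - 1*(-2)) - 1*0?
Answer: 2484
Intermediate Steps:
R = 2 (R = (0 + 2) + 0 = 2 + 0 = 2)
O(U, I) = (7 + U)/(3 + I)
54*(131 + (O(((R - 2) - 4)*(2 - 4), -6) - 1*80)) = 54*(131 + ((7 + ((2 - 2) - 4)*(2 - 4))/(3 - 6) - 1*80)) = 54*(131 + ((7 + (0 - 4)*(-2))/(-3) - 80)) = 54*(131 + (-(7 - 4*(-2))/3 - 80)) = 54*(131 + (-(7 + 8)/3 - 80)) = 54*(131 + (-⅓*15 - 80)) = 54*(131 + (-5 - 80)) = 54*(131 - 85) = 54*46 = 2484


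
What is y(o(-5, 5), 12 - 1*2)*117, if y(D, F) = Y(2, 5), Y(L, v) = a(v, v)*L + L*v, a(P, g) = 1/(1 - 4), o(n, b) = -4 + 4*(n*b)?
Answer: 1092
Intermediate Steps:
o(n, b) = -4 + 4*b*n (o(n, b) = -4 + 4*(b*n) = -4 + 4*b*n)
a(P, g) = -⅓ (a(P, g) = 1/(-3) = -⅓)
Y(L, v) = -L/3 + L*v
y(D, F) = 28/3 (y(D, F) = 2*(-⅓ + 5) = 2*(14/3) = 28/3)
y(o(-5, 5), 12 - 1*2)*117 = (28/3)*117 = 1092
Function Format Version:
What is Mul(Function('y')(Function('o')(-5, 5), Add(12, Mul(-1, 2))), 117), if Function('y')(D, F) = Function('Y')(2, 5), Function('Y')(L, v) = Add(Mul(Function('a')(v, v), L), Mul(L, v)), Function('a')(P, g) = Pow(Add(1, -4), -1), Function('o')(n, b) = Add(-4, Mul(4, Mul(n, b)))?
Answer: 1092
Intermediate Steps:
Function('o')(n, b) = Add(-4, Mul(4, b, n)) (Function('o')(n, b) = Add(-4, Mul(4, Mul(b, n))) = Add(-4, Mul(4, b, n)))
Function('a')(P, g) = Rational(-1, 3) (Function('a')(P, g) = Pow(-3, -1) = Rational(-1, 3))
Function('Y')(L, v) = Add(Mul(Rational(-1, 3), L), Mul(L, v))
Function('y')(D, F) = Rational(28, 3) (Function('y')(D, F) = Mul(2, Add(Rational(-1, 3), 5)) = Mul(2, Rational(14, 3)) = Rational(28, 3))
Mul(Function('y')(Function('o')(-5, 5), Add(12, Mul(-1, 2))), 117) = Mul(Rational(28, 3), 117) = 1092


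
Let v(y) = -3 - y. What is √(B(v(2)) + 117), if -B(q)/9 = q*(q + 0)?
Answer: 6*I*√3 ≈ 10.392*I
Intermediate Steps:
B(q) = -9*q² (B(q) = -9*q*(q + 0) = -9*q*q = -9*q²)
√(B(v(2)) + 117) = √(-9*(-3 - 1*2)² + 117) = √(-9*(-3 - 2)² + 117) = √(-9*(-5)² + 117) = √(-9*25 + 117) = √(-225 + 117) = √(-108) = 6*I*√3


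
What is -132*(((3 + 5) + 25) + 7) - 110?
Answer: -5390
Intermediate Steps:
-132*(((3 + 5) + 25) + 7) - 110 = -132*((8 + 25) + 7) - 110 = -132*(33 + 7) - 110 = -132*40 - 110 = -5280 - 110 = -5390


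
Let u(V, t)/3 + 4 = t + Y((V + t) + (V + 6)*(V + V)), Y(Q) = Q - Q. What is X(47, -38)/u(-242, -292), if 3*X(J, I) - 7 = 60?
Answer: -67/2664 ≈ -0.025150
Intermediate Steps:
X(J, I) = 67/3 (X(J, I) = 7/3 + (1/3)*60 = 7/3 + 20 = 67/3)
Y(Q) = 0
u(V, t) = -12 + 3*t (u(V, t) = -12 + 3*(t + 0) = -12 + 3*t)
X(47, -38)/u(-242, -292) = 67/(3*(-12 + 3*(-292))) = 67/(3*(-12 - 876)) = (67/3)/(-888) = (67/3)*(-1/888) = -67/2664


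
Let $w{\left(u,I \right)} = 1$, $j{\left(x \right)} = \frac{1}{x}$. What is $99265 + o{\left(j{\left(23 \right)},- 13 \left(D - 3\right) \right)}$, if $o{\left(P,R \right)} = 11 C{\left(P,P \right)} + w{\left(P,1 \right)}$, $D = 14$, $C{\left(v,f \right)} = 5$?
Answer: $99321$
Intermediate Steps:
$o{\left(P,R \right)} = 56$ ($o{\left(P,R \right)} = 11 \cdot 5 + 1 = 55 + 1 = 56$)
$99265 + o{\left(j{\left(23 \right)},- 13 \left(D - 3\right) \right)} = 99265 + 56 = 99321$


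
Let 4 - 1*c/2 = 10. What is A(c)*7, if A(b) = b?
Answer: -84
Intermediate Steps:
c = -12 (c = 8 - 2*10 = 8 - 20 = -12)
A(c)*7 = -12*7 = -84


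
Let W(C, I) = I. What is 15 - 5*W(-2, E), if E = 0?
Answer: 15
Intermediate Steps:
15 - 5*W(-2, E) = 15 - 5*0 = 15 + 0 = 15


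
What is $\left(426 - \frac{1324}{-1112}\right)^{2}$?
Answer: $\frac{14103700081}{77284} \approx 1.8249 \cdot 10^{5}$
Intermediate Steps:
$\left(426 - \frac{1324}{-1112}\right)^{2} = \left(426 - - \frac{331}{278}\right)^{2} = \left(426 + \frac{331}{278}\right)^{2} = \left(\frac{118759}{278}\right)^{2} = \frac{14103700081}{77284}$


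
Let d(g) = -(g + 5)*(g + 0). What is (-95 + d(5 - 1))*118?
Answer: -15458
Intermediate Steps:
d(g) = -g*(5 + g) (d(g) = -(5 + g)*g = -g*(5 + g))
(-95 + d(5 - 1))*118 = (-95 - (5 - 1)*(5 + (5 - 1)))*118 = (-95 - 1*4*(5 + 4))*118 = (-95 - 1*4*9)*118 = (-95 - 36)*118 = -131*118 = -15458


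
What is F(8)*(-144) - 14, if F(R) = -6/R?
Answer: 94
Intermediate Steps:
F(8)*(-144) - 14 = -6/8*(-144) - 14 = -6*⅛*(-144) - 14 = -¾*(-144) - 14 = 108 - 14 = 94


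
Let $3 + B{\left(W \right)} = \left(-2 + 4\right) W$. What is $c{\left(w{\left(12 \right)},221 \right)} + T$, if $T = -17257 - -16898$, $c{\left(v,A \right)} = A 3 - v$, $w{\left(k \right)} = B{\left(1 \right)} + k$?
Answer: $293$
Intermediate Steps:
$B{\left(W \right)} = -3 + 2 W$ ($B{\left(W \right)} = -3 + \left(-2 + 4\right) W = -3 + 2 W$)
$w{\left(k \right)} = -1 + k$ ($w{\left(k \right)} = \left(-3 + 2 \cdot 1\right) + k = \left(-3 + 2\right) + k = -1 + k$)
$c{\left(v,A \right)} = - v + 3 A$ ($c{\left(v,A \right)} = 3 A - v = - v + 3 A$)
$T = -359$ ($T = -17257 + 16898 = -359$)
$c{\left(w{\left(12 \right)},221 \right)} + T = \left(- (-1 + 12) + 3 \cdot 221\right) - 359 = \left(\left(-1\right) 11 + 663\right) - 359 = \left(-11 + 663\right) - 359 = 652 - 359 = 293$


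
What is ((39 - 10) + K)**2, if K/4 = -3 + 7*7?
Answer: 45369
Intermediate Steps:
K = 184 (K = 4*(-3 + 7*7) = 4*(-3 + 49) = 4*46 = 184)
((39 - 10) + K)**2 = ((39 - 10) + 184)**2 = (29 + 184)**2 = 213**2 = 45369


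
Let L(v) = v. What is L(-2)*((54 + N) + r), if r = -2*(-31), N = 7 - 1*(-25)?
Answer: -296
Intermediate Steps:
N = 32 (N = 7 + 25 = 32)
r = 62
L(-2)*((54 + N) + r) = -2*((54 + 32) + 62) = -2*(86 + 62) = -2*148 = -296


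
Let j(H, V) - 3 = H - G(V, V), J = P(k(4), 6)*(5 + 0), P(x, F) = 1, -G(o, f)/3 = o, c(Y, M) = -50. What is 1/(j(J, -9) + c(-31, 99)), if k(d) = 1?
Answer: -1/69 ≈ -0.014493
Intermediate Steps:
G(o, f) = -3*o
J = 5 (J = 1*(5 + 0) = 1*5 = 5)
j(H, V) = 3 + H + 3*V (j(H, V) = 3 + (H - (-3)*V) = 3 + (H + 3*V) = 3 + H + 3*V)
1/(j(J, -9) + c(-31, 99)) = 1/((3 + 5 + 3*(-9)) - 50) = 1/((3 + 5 - 27) - 50) = 1/(-19 - 50) = 1/(-69) = -1/69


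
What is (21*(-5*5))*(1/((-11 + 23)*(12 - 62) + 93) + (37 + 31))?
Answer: -6033125/169 ≈ -35699.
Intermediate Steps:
(21*(-5*5))*(1/((-11 + 23)*(12 - 62) + 93) + (37 + 31)) = (21*(-25))*(1/(12*(-50) + 93) + 68) = -525*(1/(-600 + 93) + 68) = -525*(1/(-507) + 68) = -525*(-1/507 + 68) = -525*34475/507 = -6033125/169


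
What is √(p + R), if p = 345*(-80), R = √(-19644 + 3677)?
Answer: √(-27600 + I*√15967) ≈ 0.3803 + 166.13*I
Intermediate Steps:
R = I*√15967 (R = √(-15967) = I*√15967 ≈ 126.36*I)
p = -27600
√(p + R) = √(-27600 + I*√15967)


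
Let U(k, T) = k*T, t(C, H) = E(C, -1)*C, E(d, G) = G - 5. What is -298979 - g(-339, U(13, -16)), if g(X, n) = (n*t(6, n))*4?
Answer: -328931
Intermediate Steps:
E(d, G) = -5 + G
t(C, H) = -6*C (t(C, H) = (-5 - 1)*C = -6*C)
U(k, T) = T*k
g(X, n) = -144*n (g(X, n) = (n*(-6*6))*4 = (n*(-36))*4 = -36*n*4 = -144*n)
-298979 - g(-339, U(13, -16)) = -298979 - (-144)*(-16*13) = -298979 - (-144)*(-208) = -298979 - 1*29952 = -298979 - 29952 = -328931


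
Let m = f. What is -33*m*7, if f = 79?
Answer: -18249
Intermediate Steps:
m = 79
-33*m*7 = -33*79*7 = -2607*7 = -18249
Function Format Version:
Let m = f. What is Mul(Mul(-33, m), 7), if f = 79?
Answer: -18249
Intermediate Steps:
m = 79
Mul(Mul(-33, m), 7) = Mul(Mul(-33, 79), 7) = Mul(-2607, 7) = -18249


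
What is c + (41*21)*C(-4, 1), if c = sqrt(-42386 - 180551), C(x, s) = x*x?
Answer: 13776 + I*sqrt(222937) ≈ 13776.0 + 472.16*I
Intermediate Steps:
C(x, s) = x**2
c = I*sqrt(222937) (c = sqrt(-222937) = I*sqrt(222937) ≈ 472.16*I)
c + (41*21)*C(-4, 1) = I*sqrt(222937) + (41*21)*(-4)**2 = I*sqrt(222937) + 861*16 = I*sqrt(222937) + 13776 = 13776 + I*sqrt(222937)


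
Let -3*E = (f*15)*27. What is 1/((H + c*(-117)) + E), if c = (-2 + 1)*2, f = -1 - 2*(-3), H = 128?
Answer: -1/313 ≈ -0.0031949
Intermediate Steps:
f = 5 (f = -1 + 6 = 5)
c = -2 (c = -1*2 = -2)
E = -675 (E = -5*15*27/3 = -25*27 = -⅓*2025 = -675)
1/((H + c*(-117)) + E) = 1/((128 - 2*(-117)) - 675) = 1/((128 + 234) - 675) = 1/(362 - 675) = 1/(-313) = -1/313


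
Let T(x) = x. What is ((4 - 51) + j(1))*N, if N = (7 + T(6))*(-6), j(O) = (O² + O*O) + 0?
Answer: 3510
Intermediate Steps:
j(O) = 2*O² (j(O) = (O² + O²) + 0 = 2*O² + 0 = 2*O²)
N = -78 (N = (7 + 6)*(-6) = 13*(-6) = -78)
((4 - 51) + j(1))*N = ((4 - 51) + 2*1²)*(-78) = (-47 + 2*1)*(-78) = (-47 + 2)*(-78) = -45*(-78) = 3510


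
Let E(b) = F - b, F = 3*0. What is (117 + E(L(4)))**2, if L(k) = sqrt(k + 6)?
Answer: (117 - sqrt(10))**2 ≈ 12959.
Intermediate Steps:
F = 0
L(k) = sqrt(6 + k)
E(b) = -b (E(b) = 0 - b = -b)
(117 + E(L(4)))**2 = (117 - sqrt(6 + 4))**2 = (117 - sqrt(10))**2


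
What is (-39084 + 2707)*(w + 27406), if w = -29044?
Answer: 59585526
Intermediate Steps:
(-39084 + 2707)*(w + 27406) = (-39084 + 2707)*(-29044 + 27406) = -36377*(-1638) = 59585526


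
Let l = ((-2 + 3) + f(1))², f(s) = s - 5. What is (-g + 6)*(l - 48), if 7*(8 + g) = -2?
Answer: -3900/7 ≈ -557.14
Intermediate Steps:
f(s) = -5 + s
g = -58/7 (g = -8 + (⅐)*(-2) = -8 - 2/7 = -58/7 ≈ -8.2857)
l = 9 (l = ((-2 + 3) + (-5 + 1))² = (1 - 4)² = (-3)² = 9)
(-g + 6)*(l - 48) = (-1*(-58/7) + 6)*(9 - 48) = (58/7 + 6)*(-39) = (100/7)*(-39) = -3900/7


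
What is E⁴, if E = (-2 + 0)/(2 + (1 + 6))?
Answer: 16/6561 ≈ 0.0024387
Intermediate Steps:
E = -2/9 (E = -2/(2 + 7) = -2/9 ≈ -0.22222)
E⁴ = (-2/9)⁴ = 16/6561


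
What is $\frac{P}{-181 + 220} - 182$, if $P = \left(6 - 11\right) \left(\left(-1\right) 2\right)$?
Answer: $- \frac{7088}{39} \approx -181.74$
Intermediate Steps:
$P = 10$ ($P = \left(-5\right) \left(-2\right) = 10$)
$\frac{P}{-181 + 220} - 182 = \frac{10}{-181 + 220} - 182 = \frac{10}{39} - 182 = - \frac{7088}{39}$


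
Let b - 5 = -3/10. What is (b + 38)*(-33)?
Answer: -14091/10 ≈ -1409.1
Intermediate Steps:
b = 47/10 (b = 5 - 3/10 = 47/10 ≈ 4.7000)
(b + 38)*(-33) = (47/10 + 38)*(-33) = (427/10)*(-33) = -14091/10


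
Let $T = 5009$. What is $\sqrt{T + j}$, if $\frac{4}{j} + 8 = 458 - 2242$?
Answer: $\frac{\sqrt{15708217}}{56} \approx 70.774$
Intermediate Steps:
$j = - \frac{1}{448}$ ($j = \frac{4}{-8 + \left(458 - 2242\right)} = \frac{4}{-8 - 1784} = \frac{4}{-1792} = 4 \left(- \frac{1}{1792}\right) = - \frac{1}{448} \approx -0.0022321$)
$\sqrt{T + j} = \sqrt{5009 - \frac{1}{448}} = \sqrt{\frac{2244031}{448}} = \frac{\sqrt{15708217}}{56}$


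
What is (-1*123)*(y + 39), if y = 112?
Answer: -18573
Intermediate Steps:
(-1*123)*(y + 39) = (-1*123)*(112 + 39) = -123*151 = -18573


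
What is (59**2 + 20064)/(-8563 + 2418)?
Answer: -4709/1229 ≈ -3.8316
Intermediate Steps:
(59**2 + 20064)/(-8563 + 2418) = (3481 + 20064)/(-6145) = 23545*(-1/6145) = -4709/1229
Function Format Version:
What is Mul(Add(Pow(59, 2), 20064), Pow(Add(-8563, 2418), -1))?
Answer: Rational(-4709, 1229) ≈ -3.8316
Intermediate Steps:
Mul(Add(Pow(59, 2), 20064), Pow(Add(-8563, 2418), -1)) = Mul(Add(3481, 20064), Pow(-6145, -1)) = Mul(23545, Rational(-1, 6145)) = Rational(-4709, 1229)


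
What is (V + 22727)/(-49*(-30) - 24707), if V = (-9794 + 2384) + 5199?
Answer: -20516/23237 ≈ -0.88290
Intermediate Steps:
V = -2211 (V = -7410 + 5199 = -2211)
(V + 22727)/(-49*(-30) - 24707) = (-2211 + 22727)/(-49*(-30) - 24707) = 20516/(1470 - 24707) = 20516/(-23237) = 20516*(-1/23237) = -20516/23237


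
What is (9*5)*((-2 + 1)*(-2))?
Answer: 90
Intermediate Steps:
(9*5)*((-2 + 1)*(-2)) = 45*(-1*(-2)) = 45*2 = 90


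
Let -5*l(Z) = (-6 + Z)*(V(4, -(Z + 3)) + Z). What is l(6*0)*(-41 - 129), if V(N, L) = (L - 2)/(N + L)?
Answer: 1020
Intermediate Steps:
V(N, L) = (-2 + L)/(L + N)
l(Z) = -(-6 + Z)*(Z + (-5 - Z)/(1 - Z))/5 (l(Z) = -(-6 + Z)*((-2 - (Z + 3))/(-(Z + 3) + 4) + Z)/5 = -(-6 + Z)*((-2 - (3 + Z))/(-(3 + Z) + 4) + Z)/5 = -(-6 + Z)*((-2 + (-3 - Z))/((-3 - Z) + 4) + Z)/5 = -(-6 + Z)*((-5 - Z)/(1 - Z) + Z)/5 = -(-6 + Z)*(Z + (-5 - Z)/(1 - Z))/5)
l(6*0)*(-41 - 129) = ((30 - (6*0)³ - 30*0 + 6*(6*0)²)/(5*(-1 + 6*0)))*(-41 - 129) = ((30 - 1*0³ - 5*0 + 6*0²)/(5*(-1 + 0)))*(-170) = ((⅕)*(30 - 1*0 + 0 + 6*0)/(-1))*(-170) = ((⅕)*(-1)*(30 + 0 + 0 + 0))*(-170) = ((⅕)*(-1)*30)*(-170) = -6*(-170) = 1020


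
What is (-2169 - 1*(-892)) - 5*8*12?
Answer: -1757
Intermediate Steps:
(-2169 - 1*(-892)) - 5*8*12 = (-2169 + 892) - 40*12 = -1277 - 1*480 = -1277 - 480 = -1757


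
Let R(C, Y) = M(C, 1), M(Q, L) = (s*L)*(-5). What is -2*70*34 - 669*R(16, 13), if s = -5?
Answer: -21485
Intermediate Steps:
M(Q, L) = 25*L (M(Q, L) = -5*L*(-5) = 25*L)
R(C, Y) = 25 (R(C, Y) = 25*1 = 25)
-2*70*34 - 669*R(16, 13) = -2*70*34 - 669*25 = -140*34 - 1*16725 = -4760 - 16725 = -21485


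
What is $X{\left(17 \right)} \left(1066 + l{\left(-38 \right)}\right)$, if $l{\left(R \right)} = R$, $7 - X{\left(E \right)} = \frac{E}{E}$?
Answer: $6168$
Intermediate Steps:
$X{\left(E \right)} = 6$ ($X{\left(E \right)} = 7 - \frac{E}{E} = 7 - 1 = 6$)
$X{\left(17 \right)} \left(1066 + l{\left(-38 \right)}\right) = 6 \left(1066 - 38\right) = 6 \cdot 1028 = 6168$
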